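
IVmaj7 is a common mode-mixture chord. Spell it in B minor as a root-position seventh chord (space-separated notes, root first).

E G# B D#

IVmaj7 is built on scale degree 4, which is E in both B minor and its parallel. Building the major-seventh chord from the parallel major on E: E–G#–B–D#.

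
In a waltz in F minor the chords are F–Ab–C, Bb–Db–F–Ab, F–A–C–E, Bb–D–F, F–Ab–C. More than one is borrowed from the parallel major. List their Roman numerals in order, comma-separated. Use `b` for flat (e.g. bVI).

Imaj7, IV

F minor has the diatonic set Fm, Gdim, Ab, Bbm, C, Db, Eb (with V from harmonic minor). F–Ab–C = Fm and Bb–Db–F–Ab = Bbm7 both belong to that set. F–A–C–E doesn't fit — on degree 1 F minor would have Fm (i). Fmaj7 is the degree-1 chord of F major, so it is the borrowed Imaj7. Bb–D–F doesn't fit — on degree 4 F minor would have Bbm (iv). Bb is the degree-4 chord of F major, so it is the borrowed IV.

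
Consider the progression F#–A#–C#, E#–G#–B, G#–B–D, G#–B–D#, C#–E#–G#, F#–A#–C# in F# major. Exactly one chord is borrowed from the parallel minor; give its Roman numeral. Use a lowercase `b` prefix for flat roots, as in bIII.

F# major has the diatonic set F#, G#m, A#m, B, C#, D#m, E#dim. Of the given chords, F#–A#–C# = F#, E#–G#–B = E#dim, G#–B–D# = G#m and C#–E#–G# = C# are diatonic. G#–B–D doesn't fit — on degree 2 F# major would have G#m (ii). G#dim is the degree-2 chord of F# minor, so it is the borrowed ii°.

ii°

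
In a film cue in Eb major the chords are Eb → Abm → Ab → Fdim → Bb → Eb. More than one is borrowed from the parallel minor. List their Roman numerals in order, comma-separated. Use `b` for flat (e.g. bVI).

The diatonic triads in Eb major are Eb, Fm, Gm, Ab, Bb, Cm, Ddim. Eb, Ab and Bb all belong to that set. But Abm (Ab–Cb–Eb) is foreign: the diatonic IV on degree 4 is Ab, whereas Abm comes from Eb minor. It is labeled iv. But Fdim (F–Ab–Cb) is foreign: the diatonic ii on degree 2 is Fm, whereas Fdim comes from Eb minor. It is labeled ii°.

iv, ii°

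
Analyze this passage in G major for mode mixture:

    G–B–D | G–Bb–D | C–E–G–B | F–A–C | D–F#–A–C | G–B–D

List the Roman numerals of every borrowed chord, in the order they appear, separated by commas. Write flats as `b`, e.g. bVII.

In G major the diatonic chords are G, Am, Bm, C, D, Em, F#dim. G–B–D = G, C–E–G–B = Cmaj7 and D–F#–A–C = D7 all belong to that set. G–Bb–D is not: scale degree 1 in G major carries G (I). In G minor the chord on that degree is Gm, so here it functions as i, borrowed from the parallel minor. F–A–C is not: scale degree 7 in G major carries F#dim (vii°). In G minor the chord on that degree is F, so here it functions as bVII, borrowed from the parallel minor.

i, bVII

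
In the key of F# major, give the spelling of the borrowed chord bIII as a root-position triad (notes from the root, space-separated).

The root of bIII is the lowered 3rd degree: A# becomes A. In F# minor the chord on A is A–C#–E.

A C# E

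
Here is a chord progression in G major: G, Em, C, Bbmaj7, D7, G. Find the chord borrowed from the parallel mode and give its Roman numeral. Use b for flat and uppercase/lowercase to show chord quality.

bIIImaj7

G major has the diatonic set G, Am, Bm, C, D, Em, F#dim. G, Em, C and D7 all belong to that set. But Bbmaj7 (Bb–D–F–A) is foreign: the diatonic iii on degree 3 is Bm, whereas Bbmaj7 comes from G minor. It is labeled bIIImaj7.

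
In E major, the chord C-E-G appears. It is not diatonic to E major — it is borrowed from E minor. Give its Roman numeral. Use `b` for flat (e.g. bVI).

In E major scale degree 6 is C#; C is its lowered form, from E minor. The diatonic chord on degree 6 would be C#m (vi), but C–E–G is the major chord from E minor. As a borrowed chord it is labeled bVI.

bVI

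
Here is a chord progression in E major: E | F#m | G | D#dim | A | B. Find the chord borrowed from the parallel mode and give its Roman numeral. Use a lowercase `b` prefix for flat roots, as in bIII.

In E major the diatonic chords are E, F#m, G#m, A, B, C#m, D#dim. E, F#m, D#dim, A and B all belong to that set. But G (G–B–D) is foreign: the diatonic iii on degree 3 is G#m, whereas G comes from E minor. It is labeled bIII.

bIII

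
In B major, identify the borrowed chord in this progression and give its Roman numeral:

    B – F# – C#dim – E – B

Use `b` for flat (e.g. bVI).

The diatonic triads in B major are B, C#m, D#m, E, F#, G#m, A#dim. B, F# and E are all diatonic. But C#dim (C#–E–G) is foreign: the diatonic ii on degree 2 is C#m, whereas C#dim comes from B minor. It is labeled ii°.

ii°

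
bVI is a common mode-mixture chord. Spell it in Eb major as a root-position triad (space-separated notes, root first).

Cb Eb Gb

bVI is built on the lowered scale degree 6. In Eb major degree 6 is C; lowered it becomes Cb. In Eb minor the chord on Cb is Cb–Eb–Gb.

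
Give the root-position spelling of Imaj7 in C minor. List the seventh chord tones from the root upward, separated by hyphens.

Imaj7 is built on scale degree 1, which is C in both C minor and its parallel. Building the major-seventh chord from the parallel major on C: C–E–G–B.

C-E-G-B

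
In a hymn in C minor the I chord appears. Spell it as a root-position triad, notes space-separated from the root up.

C E G

I is built on scale degree 1, which is C in both C minor and its parallel. Building the major chord from the parallel major on C: C–E–G.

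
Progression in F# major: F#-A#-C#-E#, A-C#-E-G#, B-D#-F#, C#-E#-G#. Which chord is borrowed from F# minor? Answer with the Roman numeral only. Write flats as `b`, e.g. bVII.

bIIImaj7

F# major has the diatonic set F#, G#m, A#m, B, C#, D#m, E#dim. F#–A#–C#–E# = F#maj7, B–D#–F# = B and C#–E#–G# = C# are all diatonic. A–C#–E–G# doesn't fit — on degree 3 F# major would have A#m (iii). Amaj7 is the degree-3 chord of F# minor, so it is the borrowed bIIImaj7.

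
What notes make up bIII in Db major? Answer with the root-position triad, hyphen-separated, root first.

Scale degree 3 in Db major is F. bIII uses the lowered form, Fb, taken from Db minor. Stacking thirds in Db minor on Fb gives Fb–Ab–Cb.

Fb-Ab-Cb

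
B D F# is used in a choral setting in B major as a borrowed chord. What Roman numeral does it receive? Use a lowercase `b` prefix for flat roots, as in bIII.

i

The root B is the diatonic 1st degree of B major; the borrowing shows in the chord quality. Diatonically B major has B (I) on that degree; B–D–F# is instead the minor chord native to B minor, so it takes the label i.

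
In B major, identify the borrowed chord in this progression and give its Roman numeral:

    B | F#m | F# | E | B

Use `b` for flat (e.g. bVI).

v

The diatonic triads in B major are B, C#m, D#m, E, F#, G#m, A#dim. B, F# and E all belong to that set. F#m (F#–A–C#) doesn't fit — on degree 5 B major would have F# (V). F#m is the degree-5 chord of B minor, so it is the borrowed v.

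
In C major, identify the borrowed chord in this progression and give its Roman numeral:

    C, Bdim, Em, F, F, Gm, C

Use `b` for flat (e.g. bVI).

v

In C major the diatonic chords are C, Dm, Em, F, G, Am, Bdim. C, Bdim, Em and F all belong to that set. Gm (G–Bb–D) is not: scale degree 5 in C major carries G (V). In C minor the chord on that degree is Gm, so here it functions as v, borrowed from the parallel minor.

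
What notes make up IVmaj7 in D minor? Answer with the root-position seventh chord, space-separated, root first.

IVmaj7 is built on scale degree 4, which is G in both D minor and its parallel. Stacking thirds in D major on G gives G–B–D–F#.

G B D F#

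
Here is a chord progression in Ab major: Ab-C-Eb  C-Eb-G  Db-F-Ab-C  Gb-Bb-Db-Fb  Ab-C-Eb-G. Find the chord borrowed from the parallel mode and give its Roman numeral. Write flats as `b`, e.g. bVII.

In Ab major the diatonic chords are Ab, Bbm, Cm, Db, Eb, Fm, Gdim. Ab–C–Eb = Ab, C–Eb–G = Cm, Db–F–Ab–C = Dbmaj7 and Ab–C–Eb–G = Abmaj7 are all diatonic. But Gb–Bb–Db–Fb is foreign: the diatonic vii° on degree 7 is Gdim, whereas Gb7 comes from Ab minor. It is labeled bVII7.

bVII7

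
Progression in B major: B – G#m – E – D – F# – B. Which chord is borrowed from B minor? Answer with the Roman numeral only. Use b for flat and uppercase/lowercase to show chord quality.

In B major the diatonic chords are B, C#m, D#m, E, F#, G#m, A#dim. B, G#m, E and F# all belong to that set. D (D–F#–A) is not: scale degree 3 in B major carries D#m (iii). In B minor the chord on that degree is D, so here it functions as bIII, borrowed from the parallel minor.

bIII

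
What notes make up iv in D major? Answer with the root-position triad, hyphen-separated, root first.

G-Bb-D

The root, G, is scale degree 4 — the same note in D major and D minor; only the chord quality changes. Building the minor chord from the parallel minor on G: G–Bb–D.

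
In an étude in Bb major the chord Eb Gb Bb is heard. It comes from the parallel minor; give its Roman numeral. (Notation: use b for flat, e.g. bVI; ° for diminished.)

iv

Eb is scale degree 4 in Bb major. Diatonically Bb major has Eb (IV) on that degree; Eb–Gb–Bb is instead the minor chord native to Bb minor, so it takes the label iv.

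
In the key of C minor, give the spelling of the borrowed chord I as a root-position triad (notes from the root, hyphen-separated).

The root, C, is scale degree 1 — the same note in C minor and C major; only the chord quality changes. In C major the chord on C is C–E–G.

C-E-G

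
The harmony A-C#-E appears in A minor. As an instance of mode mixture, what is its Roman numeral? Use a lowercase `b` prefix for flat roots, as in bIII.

I

The root A is the diatonic 1st degree of A minor; the borrowing shows in the chord quality. The diatonic chord on degree 1 would be Am (i), but A–C#–E is the major chord from A major. As a borrowed chord it is labeled I.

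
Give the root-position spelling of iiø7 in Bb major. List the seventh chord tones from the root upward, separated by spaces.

The root, C, is scale degree 2 — the same note in Bb major and Bb minor; only the chord quality changes. In Bb minor the chord on C is C–Eb–Gb–Bb.

C Eb Gb Bb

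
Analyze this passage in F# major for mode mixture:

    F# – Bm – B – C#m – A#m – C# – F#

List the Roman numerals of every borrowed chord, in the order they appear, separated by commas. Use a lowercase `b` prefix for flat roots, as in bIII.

In F# major the diatonic chords are F#, G#m, A#m, B, C#, D#m, E#dim. Of the given chords, F#, B, A#m and C# are diatonic. But Bm (B–D–F#) is foreign: the diatonic IV on degree 4 is B, whereas Bm comes from F# minor. It is labeled iv. C#m (C#–E–G#) doesn't fit — on degree 5 F# major would have C# (V). C#m is the degree-5 chord of F# minor, so it is the borrowed v.

iv, v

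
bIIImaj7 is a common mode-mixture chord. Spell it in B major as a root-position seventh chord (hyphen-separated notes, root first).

D-F#-A-C#

Scale degree 3 in B major is D#. bIIImaj7 uses the lowered form, D, taken from B minor. Stacking thirds in B minor on D gives D–F#–A–C#.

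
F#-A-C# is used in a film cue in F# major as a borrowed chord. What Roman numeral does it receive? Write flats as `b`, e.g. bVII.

F# is scale degree 1 in F# major. Diatonically F# major has F# (I) on that degree; F#–A–C# is instead the minor chord native to F# minor, so it takes the label i.

i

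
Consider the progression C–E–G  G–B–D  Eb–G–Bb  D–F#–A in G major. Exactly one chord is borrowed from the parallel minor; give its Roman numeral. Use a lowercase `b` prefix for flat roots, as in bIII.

bVI

The diatonic triads in G major are G, Am, Bm, C, D, Em, F#dim. C–E–G = C, G–B–D = G and D–F#–A = D are all diatonic. Eb–G–Bb is not: scale degree 6 in G major carries Em (vi). In G minor the chord on that degree is Eb, so here it functions as bVI, borrowed from the parallel minor.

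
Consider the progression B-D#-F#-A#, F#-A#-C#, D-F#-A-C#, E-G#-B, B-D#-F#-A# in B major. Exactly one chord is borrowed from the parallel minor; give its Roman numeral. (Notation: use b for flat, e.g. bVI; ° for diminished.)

bIIImaj7

In B major the diatonic chords are B, C#m, D#m, E, F#, G#m, A#dim. B–D#–F#–A# = Bmaj7, F#–A#–C# = F# and E–G#–B = E are all diatonic. D–F#–A–C# doesn't fit — on degree 3 B major would have D#m (iii). Dmaj7 is the degree-3 chord of B minor, so it is the borrowed bIIImaj7.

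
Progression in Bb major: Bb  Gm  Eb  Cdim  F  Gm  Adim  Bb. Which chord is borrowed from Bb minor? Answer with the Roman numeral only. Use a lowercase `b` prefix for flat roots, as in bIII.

ii°

Bb major has the diatonic set Bb, Cm, Dm, Eb, F, Gm, Adim. Of the given chords, Bb, Gm, Eb, F and Adim are diatonic. Cdim (C–Eb–Gb) is not: scale degree 2 in Bb major carries Cm (ii). In Bb minor the chord on that degree is Cdim, so here it functions as ii°, borrowed from the parallel minor.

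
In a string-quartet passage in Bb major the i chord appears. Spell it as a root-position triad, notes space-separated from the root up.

i is built on scale degree 1, which is Bb in both Bb major and its parallel. In Bb minor the chord on Bb is Bb–Db–F.

Bb Db F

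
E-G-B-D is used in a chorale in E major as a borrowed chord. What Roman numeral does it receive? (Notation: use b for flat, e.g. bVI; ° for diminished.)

The root E is the diatonic 1st degree of E major; the borrowing shows in the chord quality. Diatonically E major has E (I) on that degree; E–G–B–D is instead the minor-seventh chord native to E minor, so it takes the label i7.

i7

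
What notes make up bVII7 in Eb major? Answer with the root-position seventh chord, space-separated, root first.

Scale degree 7 in Eb major is D. bVII7 uses the lowered form, Db, taken from Eb minor. Stacking thirds in Eb minor on Db gives Db–F–Ab–Cb.

Db F Ab Cb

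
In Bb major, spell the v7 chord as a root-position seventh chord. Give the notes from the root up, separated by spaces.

F Ab C Eb

The root, F, is scale degree 5 — the same note in Bb major and Bb minor; only the chord quality changes. Building the minor-seventh chord from the parallel minor on F: F–Ab–C–Eb.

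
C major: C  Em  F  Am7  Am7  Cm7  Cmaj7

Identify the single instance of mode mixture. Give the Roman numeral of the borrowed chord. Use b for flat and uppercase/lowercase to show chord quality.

i7

The diatonic triads in C major are C, Dm, Em, F, G, Am, Bdim. C, Em, F, Am7 and Cmaj7 all belong to that set. Cm7 (C–Eb–G–Bb) is not: scale degree 1 in C major carries C (I). In C minor the chord on that degree is Cm7, so here it functions as i7, borrowed from the parallel minor.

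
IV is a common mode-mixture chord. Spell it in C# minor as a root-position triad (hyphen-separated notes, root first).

IV is built on scale degree 4, which is F# in both C# minor and its parallel. In C# major the chord on F# is F#–A#–C#.

F#-A#-C#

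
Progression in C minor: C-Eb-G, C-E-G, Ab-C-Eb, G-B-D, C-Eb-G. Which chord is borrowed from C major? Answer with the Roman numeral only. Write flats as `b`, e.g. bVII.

I

C minor has the diatonic set Cm, Ddim, Eb, Fm, G, Ab, Bb (with V from harmonic minor). Of the given chords, C–Eb–G = Cm, Ab–C–Eb = Ab and G–B–D = G are diatonic. C–E–G is not: scale degree 1 in C minor carries Cm (i). In C major the chord on that degree is C, so here it functions as I, borrowed from the parallel major.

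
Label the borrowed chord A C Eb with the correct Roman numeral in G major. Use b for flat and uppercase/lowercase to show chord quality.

The root A is the diatonic 2nd degree of G major; the borrowing shows in the chord quality. Diatonically G major has Am (ii) on that degree; A–C–Eb is instead the diminished chord native to G minor, so it takes the label ii°.

ii°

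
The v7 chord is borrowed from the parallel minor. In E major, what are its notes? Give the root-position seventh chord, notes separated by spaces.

B D F# A

v7 is built on scale degree 5, which is B in both E major and its parallel. Building the minor-seventh chord from the parallel minor on B: B–D–F#–A.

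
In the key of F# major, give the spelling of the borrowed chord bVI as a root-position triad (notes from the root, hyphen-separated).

D-F#-A

The root of bVI is the lowered 6th degree: D# becomes D. Stacking thirds in F# minor on D gives D–F#–A.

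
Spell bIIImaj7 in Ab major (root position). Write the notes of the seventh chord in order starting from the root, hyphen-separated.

Cb-Eb-Gb-Bb

bIIImaj7 is built on the lowered scale degree 3. In Ab major degree 3 is C; lowered it becomes Cb. Building the major-seventh chord from the parallel minor on Cb: Cb–Eb–Gb–Bb.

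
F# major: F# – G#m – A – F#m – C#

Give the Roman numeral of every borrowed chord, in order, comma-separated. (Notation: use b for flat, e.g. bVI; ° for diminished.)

F# major has the diatonic set F#, G#m, A#m, B, C#, D#m, E#dim. F#, G#m and C# are all diatonic. A (A–C#–E) is not: scale degree 3 in F# major carries A#m (iii). In F# minor the chord on that degree is A, so here it functions as bIII, borrowed from the parallel minor. F#m (F#–A–C#) doesn't fit — on degree 1 F# major would have F# (I). F#m is the degree-1 chord of F# minor, so it is the borrowed i.

bIII, i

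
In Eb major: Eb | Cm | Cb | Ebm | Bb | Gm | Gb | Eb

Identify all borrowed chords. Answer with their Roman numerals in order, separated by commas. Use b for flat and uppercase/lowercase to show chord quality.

The diatonic triads in Eb major are Eb, Fm, Gm, Ab, Bb, Cm, Ddim. Eb, Cm, Bb and Gm are all diatonic. But Cb (Cb–Eb–Gb) is foreign: the diatonic vi on degree 6 is Cm, whereas Cb comes from Eb minor. It is labeled bVI. But Ebm (Eb–Gb–Bb) is foreign: the diatonic I on degree 1 is Eb, whereas Ebm comes from Eb minor. It is labeled i. Gb (Gb–Bb–Db) doesn't fit — on degree 3 Eb major would have Gm (iii). Gb is the degree-3 chord of Eb minor, so it is the borrowed bIII.

bVI, i, bIII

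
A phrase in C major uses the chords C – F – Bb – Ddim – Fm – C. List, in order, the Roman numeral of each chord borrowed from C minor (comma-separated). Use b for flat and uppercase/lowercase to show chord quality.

bVII, ii°, iv

C major has the diatonic set C, Dm, Em, F, G, Am, Bdim. Of the given chords, C and F are diatonic. But Bb (Bb–D–F) is foreign: the diatonic vii° on degree 7 is Bdim, whereas Bb comes from C minor. It is labeled bVII. Ddim (D–F–Ab) doesn't fit — on degree 2 C major would have Dm (ii). Ddim is the degree-2 chord of C minor, so it is the borrowed ii°. But Fm (F–Ab–C) is foreign: the diatonic IV on degree 4 is F, whereas Fm comes from C minor. It is labeled iv.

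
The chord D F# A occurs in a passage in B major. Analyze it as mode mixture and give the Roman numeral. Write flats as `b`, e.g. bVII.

bIII

The root D is the lowered 3rd scale degree — diatonically B major has D# there. Diatonically B major has D#m (iii) on that degree; D–F#–A is instead the major chord native to B minor, so it takes the label bIII.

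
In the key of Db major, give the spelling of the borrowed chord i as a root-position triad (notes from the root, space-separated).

The root, Db, is scale degree 1 — the same note in Db major and Db minor; only the chord quality changes. In Db minor the chord on Db is Db–Fb–Ab.

Db Fb Ab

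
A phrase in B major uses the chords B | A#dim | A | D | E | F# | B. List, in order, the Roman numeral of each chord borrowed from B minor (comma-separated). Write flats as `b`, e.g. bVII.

bVII, bIII

B major has the diatonic set B, C#m, D#m, E, F#, G#m, A#dim. B, A#dim, E and F# are all diatonic. A (A–C#–E) is not: scale degree 7 in B major carries A#dim (vii°). In B minor the chord on that degree is A, so here it functions as bVII, borrowed from the parallel minor. D (D–F#–A) is not: scale degree 3 in B major carries D#m (iii). In B minor the chord on that degree is D, so here it functions as bIII, borrowed from the parallel minor.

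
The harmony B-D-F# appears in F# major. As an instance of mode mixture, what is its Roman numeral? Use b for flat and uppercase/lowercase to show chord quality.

The root B is the diatonic 4th degree of F# major; the borrowing shows in the chord quality. B–D–F# is a minor chord — the form found in F# minor, not the diatonic IV (B). Borrowed into F# major it is written iv.

iv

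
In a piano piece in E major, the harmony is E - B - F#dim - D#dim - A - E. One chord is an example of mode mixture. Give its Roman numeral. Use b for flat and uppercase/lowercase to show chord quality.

In E major the diatonic chords are E, F#m, G#m, A, B, C#m, D#dim. Of the given chords, E, B, D#dim and A are diatonic. F#dim (F#–A–C) doesn't fit — on degree 2 E major would have F#m (ii). F#dim is the degree-2 chord of E minor, so it is the borrowed ii°.

ii°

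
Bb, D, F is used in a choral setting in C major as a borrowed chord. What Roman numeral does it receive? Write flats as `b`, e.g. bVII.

bVII

The root Bb is the lowered 7th scale degree — diatonically C major has B there. Diatonically C major has Bdim (vii°) on that degree; Bb–D–F is instead the major chord native to C minor, so it takes the label bVII.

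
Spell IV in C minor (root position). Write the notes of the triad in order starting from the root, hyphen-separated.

The root, F, is scale degree 4 — the same note in C minor and C major; only the chord quality changes. In C major the chord on F is F–A–C.

F-A-C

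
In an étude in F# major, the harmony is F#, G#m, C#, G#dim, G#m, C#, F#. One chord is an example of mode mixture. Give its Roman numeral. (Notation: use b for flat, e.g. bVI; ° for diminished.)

In F# major the diatonic chords are F#, G#m, A#m, B, C#, D#m, E#dim. F#, G#m and C# all belong to that set. G#dim (G#–B–D) doesn't fit — on degree 2 F# major would have G#m (ii). G#dim is the degree-2 chord of F# minor, so it is the borrowed ii°.

ii°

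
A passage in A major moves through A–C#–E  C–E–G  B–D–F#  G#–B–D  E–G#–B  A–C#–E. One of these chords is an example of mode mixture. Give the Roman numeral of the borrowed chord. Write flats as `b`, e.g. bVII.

A major has the diatonic set A, Bm, C#m, D, E, F#m, G#dim. A–C#–E = A, B–D–F# = Bm, G#–B–D = G#dim and E–G#–B = E all belong to that set. C–E–G is not: scale degree 3 in A major carries C#m (iii). In A minor the chord on that degree is C, so here it functions as bIII, borrowed from the parallel minor.

bIII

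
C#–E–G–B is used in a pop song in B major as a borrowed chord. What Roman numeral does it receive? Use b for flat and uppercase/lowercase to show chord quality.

The root C# is the diatonic 2nd degree of B major; the borrowing shows in the chord quality. The diatonic chord on degree 2 would be C#m (ii), but C#–E–G–B is the half-diminished-seventh chord from B minor. As a borrowed chord it is labeled iiø7.

iiø7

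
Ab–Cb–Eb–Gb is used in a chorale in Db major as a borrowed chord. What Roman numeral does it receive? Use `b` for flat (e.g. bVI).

The root Ab is the diatonic 5th degree of Db major; the borrowing shows in the chord quality. The diatonic chord on degree 5 would be Ab (V), but Ab–Cb–Eb–Gb is the minor-seventh chord from Db minor. As a borrowed chord it is labeled v7.

v7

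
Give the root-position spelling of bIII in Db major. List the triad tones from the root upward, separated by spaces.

Fb Ab Cb

bIII is built on the lowered scale degree 3. In Db major degree 3 is F; lowered it becomes Fb. In Db minor the chord on Fb is Fb–Ab–Cb.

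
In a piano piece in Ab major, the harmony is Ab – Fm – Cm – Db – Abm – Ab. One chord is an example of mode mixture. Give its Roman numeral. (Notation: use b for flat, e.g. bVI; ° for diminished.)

i

The diatonic triads in Ab major are Ab, Bbm, Cm, Db, Eb, Fm, Gdim. Ab, Fm, Cm and Db are all diatonic. Abm (Ab–Cb–Eb) doesn't fit — on degree 1 Ab major would have Ab (I). Abm is the degree-1 chord of Ab minor, so it is the borrowed i.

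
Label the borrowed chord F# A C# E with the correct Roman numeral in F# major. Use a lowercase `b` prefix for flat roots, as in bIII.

i7

F# is scale degree 1 in F# major. The diatonic chord on degree 1 would be F# (I), but F#–A–C#–E is the minor-seventh chord from F# minor. As a borrowed chord it is labeled i7.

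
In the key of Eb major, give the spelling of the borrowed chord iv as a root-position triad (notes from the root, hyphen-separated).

Ab-Cb-Eb

The root, Ab, is scale degree 4 — the same note in Eb major and Eb minor; only the chord quality changes. In Eb minor the chord on Ab is Ab–Cb–Eb.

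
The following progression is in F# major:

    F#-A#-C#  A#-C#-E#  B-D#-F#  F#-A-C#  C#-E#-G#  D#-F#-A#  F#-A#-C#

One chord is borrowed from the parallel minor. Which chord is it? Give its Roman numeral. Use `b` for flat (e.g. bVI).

i

In F# major the diatonic chords are F#, G#m, A#m, B, C#, D#m, E#dim. F#–A#–C# = F#, A#–C#–E# = A#m, B–D#–F# = B, C#–E#–G# = C# and D#–F#–A# = D#m all belong to that set. F#–A–C# is not: scale degree 1 in F# major carries F# (I). In F# minor the chord on that degree is F#m, so here it functions as i, borrowed from the parallel minor.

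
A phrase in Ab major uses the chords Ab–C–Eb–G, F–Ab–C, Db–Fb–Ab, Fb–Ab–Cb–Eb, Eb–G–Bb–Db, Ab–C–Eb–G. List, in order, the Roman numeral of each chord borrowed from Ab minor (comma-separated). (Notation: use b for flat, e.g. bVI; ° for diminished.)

The diatonic triads in Ab major are Ab, Bbm, Cm, Db, Eb, Fm, Gdim. Ab–C–Eb–G = Abmaj7, F–Ab–C = Fm and Eb–G–Bb–Db = Eb7 are all diatonic. But Db–Fb–Ab is foreign: the diatonic IV on degree 4 is Db, whereas Dbm comes from Ab minor. It is labeled iv. But Fb–Ab–Cb–Eb is foreign: the diatonic vi on degree 6 is Fm, whereas Fbmaj7 comes from Ab minor. It is labeled bVImaj7.

iv, bVImaj7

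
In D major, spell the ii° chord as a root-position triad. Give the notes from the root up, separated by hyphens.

The root, E, is scale degree 2 — the same note in D major and D minor; only the chord quality changes. In D minor the chord on E is E–G–Bb.

E-G-Bb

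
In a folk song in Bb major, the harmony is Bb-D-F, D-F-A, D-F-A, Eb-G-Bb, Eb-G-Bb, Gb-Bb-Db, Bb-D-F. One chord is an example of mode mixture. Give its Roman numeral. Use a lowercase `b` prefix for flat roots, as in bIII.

Bb major has the diatonic set Bb, Cm, Dm, Eb, F, Gm, Adim. Of the given chords, Bb–D–F = Bb, D–F–A = Dm and Eb–G–Bb = Eb are diatonic. Gb–Bb–Db doesn't fit — on degree 6 Bb major would have Gm (vi). Gb is the degree-6 chord of Bb minor, so it is the borrowed bVI.

bVI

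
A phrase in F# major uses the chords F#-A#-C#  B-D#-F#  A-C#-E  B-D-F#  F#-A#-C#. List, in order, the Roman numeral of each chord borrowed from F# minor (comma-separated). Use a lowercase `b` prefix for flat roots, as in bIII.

The diatonic triads in F# major are F#, G#m, A#m, B, C#, D#m, E#dim. F#–A#–C# = F# and B–D#–F# = B are both diatonic. But A–C#–E is foreign: the diatonic iii on degree 3 is A#m, whereas A comes from F# minor. It is labeled bIII. B–D–F# doesn't fit — on degree 4 F# major would have B (IV). Bm is the degree-4 chord of F# minor, so it is the borrowed iv.

bIII, iv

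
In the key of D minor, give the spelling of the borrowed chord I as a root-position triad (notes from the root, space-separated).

D F# A

I is built on scale degree 1, which is D in both D minor and its parallel. In D major the chord on D is D–F#–A.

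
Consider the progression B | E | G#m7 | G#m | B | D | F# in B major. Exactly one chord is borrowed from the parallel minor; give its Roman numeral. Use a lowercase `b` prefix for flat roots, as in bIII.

bIII

The diatonic triads in B major are B, C#m, D#m, E, F#, G#m, A#dim. B, E, G#m7, G#m and F# all belong to that set. But D (D–F#–A) is foreign: the diatonic iii on degree 3 is D#m, whereas D comes from B minor. It is labeled bIII.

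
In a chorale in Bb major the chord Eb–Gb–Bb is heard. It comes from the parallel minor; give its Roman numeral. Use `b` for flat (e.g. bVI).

Eb is scale degree 4 in Bb major. Diatonically Bb major has Eb (IV) on that degree; Eb–Gb–Bb is instead the minor chord native to Bb minor, so it takes the label iv.

iv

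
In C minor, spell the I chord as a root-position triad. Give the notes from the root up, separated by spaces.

I is built on scale degree 1, which is C in both C minor and its parallel. In C major the chord on C is C–E–G.

C E G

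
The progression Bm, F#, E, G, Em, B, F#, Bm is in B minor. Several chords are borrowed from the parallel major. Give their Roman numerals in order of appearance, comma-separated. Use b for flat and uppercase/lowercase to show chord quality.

The diatonic triads in B minor (with V from harmonic minor) are Bm, C#dim, D, Em, F#, G, A. Bm, F#, G and Em are all diatonic. E (E–G#–B) doesn't fit — on degree 4 B minor would have Em (iv). E is the degree-4 chord of B major, so it is the borrowed IV. B (B–D#–F#) doesn't fit — on degree 1 B minor would have Bm (i). B is the degree-1 chord of B major, so it is the borrowed I.

IV, I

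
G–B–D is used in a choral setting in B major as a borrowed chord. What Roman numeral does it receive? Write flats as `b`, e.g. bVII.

In B major scale degree 6 is G#; G is its lowered form, from B minor. G–B–D is a major chord — the form found in B minor, not the diatonic vi (G#m). Borrowed into B major it is written bVI.

bVI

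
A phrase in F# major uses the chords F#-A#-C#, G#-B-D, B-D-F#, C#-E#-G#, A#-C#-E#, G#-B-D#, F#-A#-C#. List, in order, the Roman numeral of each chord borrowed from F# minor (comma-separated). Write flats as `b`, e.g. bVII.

ii°, iv

In F# major the diatonic chords are F#, G#m, A#m, B, C#, D#m, E#dim. F#–A#–C# = F#, C#–E#–G# = C#, A#–C#–E# = A#m and G#–B–D# = G#m are all diatonic. G#–B–D is not: scale degree 2 in F# major carries G#m (ii). In F# minor the chord on that degree is G#dim, so here it functions as ii°, borrowed from the parallel minor. B–D–F# doesn't fit — on degree 4 F# major would have B (IV). Bm is the degree-4 chord of F# minor, so it is the borrowed iv.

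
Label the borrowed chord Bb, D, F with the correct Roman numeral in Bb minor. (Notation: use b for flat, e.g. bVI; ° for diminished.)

I

The root Bb is the diatonic 1st degree of Bb minor; the borrowing shows in the chord quality. Bb–D–F is a major chord — the form found in Bb major, not the diatonic i (Bbm). Borrowed into Bb minor it is written I.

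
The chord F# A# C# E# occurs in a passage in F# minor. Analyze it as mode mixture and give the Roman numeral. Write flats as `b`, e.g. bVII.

Imaj7

The root F# is the diatonic 1st degree of F# minor; the borrowing shows in the chord quality. Diatonically F# minor has F#m (i) on that degree; F#–A#–C#–E# is instead the major-seventh chord native to F# major, so it takes the label Imaj7.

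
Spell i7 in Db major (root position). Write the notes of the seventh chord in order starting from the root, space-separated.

Db Fb Ab Cb

The root, Db, is scale degree 1 — the same note in Db major and Db minor; only the chord quality changes. In Db minor the chord on Db is Db–Fb–Ab–Cb.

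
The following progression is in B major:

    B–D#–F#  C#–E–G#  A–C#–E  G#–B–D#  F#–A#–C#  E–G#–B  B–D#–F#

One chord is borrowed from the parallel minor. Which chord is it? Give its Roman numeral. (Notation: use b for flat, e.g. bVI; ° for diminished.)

In B major the diatonic chords are B, C#m, D#m, E, F#, G#m, A#dim. B–D#–F# = B, C#–E–G# = C#m, G#–B–D# = G#m, F#–A#–C# = F# and E–G#–B = E all belong to that set. A–C#–E doesn't fit — on degree 7 B major would have A#dim (vii°). A is the degree-7 chord of B minor, so it is the borrowed bVII.

bVII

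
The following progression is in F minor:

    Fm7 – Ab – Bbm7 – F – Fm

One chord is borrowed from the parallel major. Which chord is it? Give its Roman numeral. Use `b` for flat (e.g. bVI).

I

F minor has the diatonic set Fm, Gdim, Ab, Bbm, C, Db, Eb (with V from harmonic minor). Fm7, Ab, Bbm7 and Fm are all diatonic. F (F–A–C) is not: scale degree 1 in F minor carries Fm (i). In F major the chord on that degree is F, so here it functions as I, borrowed from the parallel major.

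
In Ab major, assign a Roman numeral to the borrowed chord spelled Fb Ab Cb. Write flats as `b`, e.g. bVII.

In Ab major scale degree 6 is F; Fb is its lowered form, from Ab minor. The diatonic chord on degree 6 would be Fm (vi), but Fb–Ab–Cb is the major chord from Ab minor. As a borrowed chord it is labeled bVI.

bVI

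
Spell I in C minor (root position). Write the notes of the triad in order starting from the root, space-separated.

C E G

I is built on scale degree 1, which is C in both C minor and its parallel. Building the major chord from the parallel major on C: C–E–G.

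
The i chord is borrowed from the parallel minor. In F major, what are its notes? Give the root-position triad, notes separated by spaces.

F Ab C

The root, F, is scale degree 1 — the same note in F major and F minor; only the chord quality changes. Stacking thirds in F minor on F gives F–Ab–C.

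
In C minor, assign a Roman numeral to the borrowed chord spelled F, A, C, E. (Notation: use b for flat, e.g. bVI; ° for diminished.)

F is scale degree 4 in C minor. Diatonically C minor has Fm (iv) on that degree; F–A–C–E is instead the major-seventh chord native to C major, so it takes the label IVmaj7.

IVmaj7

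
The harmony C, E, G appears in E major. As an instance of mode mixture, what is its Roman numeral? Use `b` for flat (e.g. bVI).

bVI

The root C is the lowered 6th scale degree — diatonically E major has C# there. Diatonically E major has C#m (vi) on that degree; C–E–G is instead the major chord native to E minor, so it takes the label bVI.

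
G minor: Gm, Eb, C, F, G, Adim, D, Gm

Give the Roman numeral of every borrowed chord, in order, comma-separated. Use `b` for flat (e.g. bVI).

IV, I

The diatonic triads in G minor (with V from harmonic minor) are Gm, Adim, Bb, Cm, D, Eb, F. Gm, Eb, F, Adim and D all belong to that set. C (C–E–G) is not: scale degree 4 in G minor carries Cm (iv). In G major the chord on that degree is C, so here it functions as IV, borrowed from the parallel major. G (G–B–D) doesn't fit — on degree 1 G minor would have Gm (i). G is the degree-1 chord of G major, so it is the borrowed I.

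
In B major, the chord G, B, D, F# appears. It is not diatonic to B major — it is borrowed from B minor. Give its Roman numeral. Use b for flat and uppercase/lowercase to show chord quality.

The root G is the lowered 6th scale degree — diatonically B major has G# there. Diatonically B major has G#m (vi) on that degree; G–B–D–F# is instead the major-seventh chord native to B minor, so it takes the label bVImaj7.

bVImaj7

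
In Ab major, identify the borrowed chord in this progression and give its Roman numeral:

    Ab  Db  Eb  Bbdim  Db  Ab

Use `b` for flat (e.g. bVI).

ii°

In Ab major the diatonic chords are Ab, Bbm, Cm, Db, Eb, Fm, Gdim. Ab, Db and Eb are all diatonic. But Bbdim (Bb–Db–Fb) is foreign: the diatonic ii on degree 2 is Bbm, whereas Bbdim comes from Ab minor. It is labeled ii°.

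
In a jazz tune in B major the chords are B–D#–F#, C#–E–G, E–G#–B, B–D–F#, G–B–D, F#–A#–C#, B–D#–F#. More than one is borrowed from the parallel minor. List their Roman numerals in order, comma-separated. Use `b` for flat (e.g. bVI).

B major has the diatonic set B, C#m, D#m, E, F#, G#m, A#dim. B–D#–F# = B, E–G#–B = E and F#–A#–C# = F# are all diatonic. C#–E–G is not: scale degree 2 in B major carries C#m (ii). In B minor the chord on that degree is C#dim, so here it functions as ii°, borrowed from the parallel minor. B–D–F# doesn't fit — on degree 1 B major would have B (I). Bm is the degree-1 chord of B minor, so it is the borrowed i. G–B–D doesn't fit — on degree 6 B major would have G#m (vi). G is the degree-6 chord of B minor, so it is the borrowed bVI.

ii°, i, bVI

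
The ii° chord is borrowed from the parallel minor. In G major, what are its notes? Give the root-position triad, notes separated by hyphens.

The root, A, is scale degree 2 — the same note in G major and G minor; only the chord quality changes. Building the diminished chord from the parallel minor on A: A–C–Eb.

A-C-Eb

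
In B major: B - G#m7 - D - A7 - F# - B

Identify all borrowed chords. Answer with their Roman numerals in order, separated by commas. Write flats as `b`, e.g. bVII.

bIII, bVII7

The diatonic triads in B major are B, C#m, D#m, E, F#, G#m, A#dim. Of the given chords, B, G#m7 and F# are diatonic. D (D–F#–A) is not: scale degree 3 in B major carries D#m (iii). In B minor the chord on that degree is D, so here it functions as bIII, borrowed from the parallel minor. A7 (A–C#–E–G) is not: scale degree 7 in B major carries A#dim (vii°). In B minor the chord on that degree is A7, so here it functions as bVII7, borrowed from the parallel minor.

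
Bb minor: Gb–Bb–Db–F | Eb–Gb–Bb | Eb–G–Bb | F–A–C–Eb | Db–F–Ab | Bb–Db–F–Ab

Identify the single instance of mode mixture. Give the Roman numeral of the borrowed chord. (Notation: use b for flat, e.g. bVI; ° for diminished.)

In Bb minor (with V from harmonic minor) the diatonic chords are Bbm, Cdim, Db, Ebm, F, Gb, Ab. Of the given chords, Gb–Bb–Db–F = Gbmaj7, Eb–Gb–Bb = Ebm, F–A–C–Eb = F7, Db–F–Ab = Db and Bb–Db–F–Ab = Bbm7 are diatonic. But Eb–G–Bb is foreign: the diatonic iv on degree 4 is Ebm, whereas Eb comes from Bb major. It is labeled IV.

IV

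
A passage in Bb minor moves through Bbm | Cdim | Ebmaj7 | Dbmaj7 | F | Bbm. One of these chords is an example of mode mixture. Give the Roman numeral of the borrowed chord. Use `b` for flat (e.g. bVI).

In Bb minor (with V from harmonic minor) the diatonic chords are Bbm, Cdim, Db, Ebm, F, Gb, Ab. Of the given chords, Bbm, Cdim, Dbmaj7 and F are diatonic. Ebmaj7 (Eb–G–Bb–D) is not: scale degree 4 in Bb minor carries Ebm (iv). In Bb major the chord on that degree is Ebmaj7, so here it functions as IVmaj7, borrowed from the parallel major.

IVmaj7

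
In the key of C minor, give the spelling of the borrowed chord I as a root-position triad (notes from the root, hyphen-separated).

C-E-G

I is built on scale degree 1, which is C in both C minor and its parallel. Stacking thirds in C major on C gives C–E–G.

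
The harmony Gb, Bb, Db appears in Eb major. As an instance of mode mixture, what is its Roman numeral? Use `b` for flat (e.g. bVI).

Gb is the lowered form of scale degree 3 in Eb major (the diatonic degree 3 is G). The diatonic chord on degree 3 would be Gm (iii), but Gb–Bb–Db is the major chord from Eb minor. As a borrowed chord it is labeled bIII.

bIII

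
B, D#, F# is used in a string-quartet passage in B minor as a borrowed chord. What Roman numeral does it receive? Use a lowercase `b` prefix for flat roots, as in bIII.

The root B is the diatonic 1st degree of B minor; the borrowing shows in the chord quality. B–D#–F# is a major chord — the form found in B major, not the diatonic i (Bm). Borrowed into B minor it is written I.

I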